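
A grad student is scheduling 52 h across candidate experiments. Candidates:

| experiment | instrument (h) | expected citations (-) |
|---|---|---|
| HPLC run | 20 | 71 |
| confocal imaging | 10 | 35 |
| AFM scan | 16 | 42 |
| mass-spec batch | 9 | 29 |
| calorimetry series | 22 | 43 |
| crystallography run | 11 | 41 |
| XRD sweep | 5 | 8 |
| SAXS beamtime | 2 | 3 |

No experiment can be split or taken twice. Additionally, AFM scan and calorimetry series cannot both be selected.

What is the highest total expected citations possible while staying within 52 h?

HPLC run + confocal imaging + mass-spec batch + crystallography run + SAXS beamtime uses 52 of the 52 h and totals 179.
Runner-up HPLC run + confocal imaging + mass-spec batch + crystallography run tops out at 176.

179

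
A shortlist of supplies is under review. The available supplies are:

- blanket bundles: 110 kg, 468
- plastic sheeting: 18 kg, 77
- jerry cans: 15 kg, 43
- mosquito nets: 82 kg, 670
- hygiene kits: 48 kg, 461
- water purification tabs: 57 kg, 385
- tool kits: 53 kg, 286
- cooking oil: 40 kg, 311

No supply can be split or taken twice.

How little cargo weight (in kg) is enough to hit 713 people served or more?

88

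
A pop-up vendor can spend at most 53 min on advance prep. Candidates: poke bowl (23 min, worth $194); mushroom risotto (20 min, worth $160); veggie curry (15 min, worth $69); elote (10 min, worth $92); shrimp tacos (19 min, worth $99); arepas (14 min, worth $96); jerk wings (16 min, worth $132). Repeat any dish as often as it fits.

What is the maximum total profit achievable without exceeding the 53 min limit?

470

Ranking by ratio (profit/min): elote 9.20, poke bowl 8.43, jerk wings 8.25.
Greedy by ratio would take 5×elote: 50 min used, total 460.
Dropping 2×elote frees 20 min; slotting in poke bowl (23 min) lifts the total to 470 at 53 min.
Nothing else within 53 min beats 470.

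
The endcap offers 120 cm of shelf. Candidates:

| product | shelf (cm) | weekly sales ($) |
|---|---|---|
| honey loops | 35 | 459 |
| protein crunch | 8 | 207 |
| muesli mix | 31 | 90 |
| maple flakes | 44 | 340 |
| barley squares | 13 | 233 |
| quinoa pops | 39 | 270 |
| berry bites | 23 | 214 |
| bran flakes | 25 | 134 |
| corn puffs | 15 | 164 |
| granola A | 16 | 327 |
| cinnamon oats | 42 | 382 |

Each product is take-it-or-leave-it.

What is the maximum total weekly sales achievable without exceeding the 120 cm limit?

Greedy by ratio would take honey loops + protein crunch + barley squares + berry bites + corn puffs + granola A: 110 cm used, total 1604.
Replace berry bites and corn puffs with cinnamon oats: the trade gains 4 net, giving 1608 at 114 cm.
An exhaustive check of the 2048 subsets confirms 1608.

1608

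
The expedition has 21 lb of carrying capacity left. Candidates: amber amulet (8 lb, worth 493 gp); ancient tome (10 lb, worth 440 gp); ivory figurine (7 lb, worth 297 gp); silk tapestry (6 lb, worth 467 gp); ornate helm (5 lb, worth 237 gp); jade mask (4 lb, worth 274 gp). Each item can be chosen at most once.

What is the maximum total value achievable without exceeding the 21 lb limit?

1257

The ratio heuristic lands on amber amulet + silk tapestry + jade mask (1234) but leaves 3 lb idle.
Dropping jade mask frees 4 lb; slotting in ivory figurine (7 lb) lifts the total to 1257 at 21 lb.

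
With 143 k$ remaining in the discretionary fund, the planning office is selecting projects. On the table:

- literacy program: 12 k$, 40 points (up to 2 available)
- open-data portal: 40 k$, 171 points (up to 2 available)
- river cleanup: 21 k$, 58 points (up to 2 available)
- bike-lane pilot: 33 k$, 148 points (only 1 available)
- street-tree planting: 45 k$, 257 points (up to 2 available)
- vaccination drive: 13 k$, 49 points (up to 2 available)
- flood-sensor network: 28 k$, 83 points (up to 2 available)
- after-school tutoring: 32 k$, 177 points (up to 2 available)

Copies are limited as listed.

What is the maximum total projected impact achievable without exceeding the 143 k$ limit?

Ranking by ratio (projected impact/k$): street-tree planting 5.71, after-school tutoring 5.53, bike-lane pilot 4.48, open-data portal 4.28.
Filling by ratio: 2×street-tree planting + vaccination drive + after-school tutoring for 740, with 8 k$ left unused.
The 58 k$ tied up in street-tree planting and vaccination drive is better spent on bike-lane pilot + after-school tutoring — total rises to 759 (142 k$).

759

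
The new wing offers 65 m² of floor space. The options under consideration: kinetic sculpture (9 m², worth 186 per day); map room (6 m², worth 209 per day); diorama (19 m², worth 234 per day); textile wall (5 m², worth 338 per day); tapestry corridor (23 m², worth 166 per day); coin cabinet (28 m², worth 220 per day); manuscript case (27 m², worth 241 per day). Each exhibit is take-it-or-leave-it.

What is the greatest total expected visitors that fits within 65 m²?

1133

Taking kinetic sculpture + map room + diorama + textile wall + tapestry corridor: 62 m² used, 1133 in expected visitors.
The spare 3 m² is too small for any remaining exhibit, and no exchange beats 1133.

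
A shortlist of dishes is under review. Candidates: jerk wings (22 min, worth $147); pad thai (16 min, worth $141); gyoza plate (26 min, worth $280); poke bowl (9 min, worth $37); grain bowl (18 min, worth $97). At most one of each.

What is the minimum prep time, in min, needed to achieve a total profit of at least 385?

Look for the lowest-prep combination reaching 385.
pad thai + gyoza plate: 421 profit at 42 min.
No combination under 42 min hits 385.

42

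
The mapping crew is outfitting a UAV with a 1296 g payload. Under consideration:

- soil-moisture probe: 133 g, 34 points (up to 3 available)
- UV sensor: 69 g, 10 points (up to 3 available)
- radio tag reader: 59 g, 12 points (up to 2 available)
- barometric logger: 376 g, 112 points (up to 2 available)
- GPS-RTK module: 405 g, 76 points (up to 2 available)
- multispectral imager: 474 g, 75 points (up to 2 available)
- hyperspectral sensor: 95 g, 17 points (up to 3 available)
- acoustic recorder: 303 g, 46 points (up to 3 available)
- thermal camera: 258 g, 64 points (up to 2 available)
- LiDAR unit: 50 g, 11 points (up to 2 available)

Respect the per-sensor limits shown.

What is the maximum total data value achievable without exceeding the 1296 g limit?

Ranking by ratio (data value/g): barometric logger 0.30, soil-moisture probe 0.26, thermal camera 0.25.
The ratio heuristic lands on 3×soil-moisture probe + 2×barometric logger + 2×LiDAR unit (348) but leaves 45 g idle.
Replace soil-moisture probe and 2×LiDAR unit with thermal camera: the trade gains 8 net, giving 356 at 1276 g.

356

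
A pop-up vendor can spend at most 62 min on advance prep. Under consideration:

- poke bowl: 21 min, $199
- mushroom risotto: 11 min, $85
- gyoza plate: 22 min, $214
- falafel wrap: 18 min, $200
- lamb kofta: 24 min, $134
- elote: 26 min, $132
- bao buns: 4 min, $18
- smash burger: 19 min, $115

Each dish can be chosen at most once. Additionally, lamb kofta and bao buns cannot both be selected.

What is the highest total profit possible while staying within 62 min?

613

The ratio ordering already packs tightly: poke bowl + gyoza plate + falafel wrap, 61 min, 613.
The spare 1 min is too small for any remaining dish, and no feasible exchange beats 613.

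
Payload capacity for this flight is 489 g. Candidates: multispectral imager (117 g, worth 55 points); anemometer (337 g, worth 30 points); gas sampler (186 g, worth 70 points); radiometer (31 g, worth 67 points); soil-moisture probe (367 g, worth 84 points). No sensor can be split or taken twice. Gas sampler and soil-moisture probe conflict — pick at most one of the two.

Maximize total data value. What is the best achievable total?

Density check — radiometer 2.16, multispectral imager 0.47, gas sampler 0.38, soil-moisture probe 0.23 are the best per g.
Best packing: multispectral imager + gas sampler + radiometer — 334 g, 192 total.

192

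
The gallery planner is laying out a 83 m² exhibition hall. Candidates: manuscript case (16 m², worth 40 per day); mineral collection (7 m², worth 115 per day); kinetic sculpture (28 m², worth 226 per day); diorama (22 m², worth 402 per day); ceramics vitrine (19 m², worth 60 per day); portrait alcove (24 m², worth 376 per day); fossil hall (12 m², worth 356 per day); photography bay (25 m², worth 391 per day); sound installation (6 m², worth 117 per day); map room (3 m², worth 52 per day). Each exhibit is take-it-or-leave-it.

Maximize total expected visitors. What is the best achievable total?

1525

Taking the top-ratio exhibits first gives mineral collection + diorama + portrait alcove + fossil hall + sound installation + map room for 1418 (74 m²).
Replace mineral collection and sound installation and map room with photography bay: the trade gains 107 net, giving 1525 at 83 m².
That's the maximum — no swap from here does better than 1525.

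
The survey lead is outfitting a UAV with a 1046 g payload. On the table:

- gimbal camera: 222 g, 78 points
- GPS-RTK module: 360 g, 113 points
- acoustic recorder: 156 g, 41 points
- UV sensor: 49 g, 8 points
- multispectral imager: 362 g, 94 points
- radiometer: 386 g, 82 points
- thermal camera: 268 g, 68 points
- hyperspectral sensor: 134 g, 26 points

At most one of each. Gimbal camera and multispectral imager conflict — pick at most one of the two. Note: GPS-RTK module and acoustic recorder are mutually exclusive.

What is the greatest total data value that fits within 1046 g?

293

Ranking by ratio (data value/g): gimbal camera 0.35, GPS-RTK module 0.31, acoustic recorder 0.26.
Taking gimbal camera + GPS-RTK module + UV sensor + thermal camera + hyperspectral sensor: 1033 g used, 293 in data value.
Runner-up gimbal camera + GPS-RTK module + thermal camera + hyperspectral sensor tops out at 285.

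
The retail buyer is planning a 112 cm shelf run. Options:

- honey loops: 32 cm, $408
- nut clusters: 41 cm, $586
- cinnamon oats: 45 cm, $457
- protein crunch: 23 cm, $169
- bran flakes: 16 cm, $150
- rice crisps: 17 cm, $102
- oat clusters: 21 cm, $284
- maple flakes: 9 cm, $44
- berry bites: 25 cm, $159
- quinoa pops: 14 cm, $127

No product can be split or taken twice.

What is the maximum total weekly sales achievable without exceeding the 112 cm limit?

Ranking by ratio (weekly sales/cm): nut clusters 14.29, oat clusters 13.52, honey loops 12.75, cinnamon oats 10.16.
Taking honey loops + nut clusters + bran flakes + oat clusters: 110 cm used, 1428 in weekly sales.

1428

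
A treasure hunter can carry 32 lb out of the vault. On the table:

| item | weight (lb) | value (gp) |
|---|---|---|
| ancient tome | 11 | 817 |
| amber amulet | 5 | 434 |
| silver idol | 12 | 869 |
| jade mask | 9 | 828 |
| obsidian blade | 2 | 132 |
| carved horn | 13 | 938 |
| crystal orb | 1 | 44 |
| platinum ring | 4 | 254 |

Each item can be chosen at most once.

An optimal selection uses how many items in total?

The maximum value within 32 lb is 2517.
One optimal bundle: amber amulet + silver idol + jade mask + obsidian blade + platinum ring (32 lb).
Any selection reaching 2517 contains exactly 5 items.

5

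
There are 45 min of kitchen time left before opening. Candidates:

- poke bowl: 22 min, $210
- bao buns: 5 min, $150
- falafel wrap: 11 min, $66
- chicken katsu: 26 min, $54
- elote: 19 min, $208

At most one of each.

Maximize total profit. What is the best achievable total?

426

Greedy by ratio would take bao buns + falafel wrap + elote: 35 min used, total 424.
The 19 min tied up in elote is better spent on poke bowl — total rises to 426 (38 min).
That's the maximum — no swap from here does better than 426.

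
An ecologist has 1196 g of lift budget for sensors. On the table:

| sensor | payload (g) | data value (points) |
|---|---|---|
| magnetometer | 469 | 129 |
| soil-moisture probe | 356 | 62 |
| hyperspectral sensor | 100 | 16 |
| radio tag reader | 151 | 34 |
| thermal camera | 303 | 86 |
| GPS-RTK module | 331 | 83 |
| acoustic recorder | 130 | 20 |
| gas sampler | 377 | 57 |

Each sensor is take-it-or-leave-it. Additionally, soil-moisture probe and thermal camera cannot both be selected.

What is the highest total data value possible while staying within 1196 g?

298

By data value per g: thermal camera 0.28, magnetometer 0.28, GPS-RTK module 0.25 lead.
Magnetometer + thermal camera + GPS-RTK module uses 1103 of the 1196 g and totals 298.
The spare 93 g is too small for any remaining sensor, and no feasible exchange beats 298.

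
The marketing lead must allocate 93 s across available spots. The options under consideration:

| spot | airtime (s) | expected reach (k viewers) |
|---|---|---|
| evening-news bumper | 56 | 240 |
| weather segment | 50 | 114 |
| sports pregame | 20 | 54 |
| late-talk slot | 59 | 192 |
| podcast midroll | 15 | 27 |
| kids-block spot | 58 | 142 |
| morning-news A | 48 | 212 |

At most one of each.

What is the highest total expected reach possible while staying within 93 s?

By expected reach per s: morning-news A 4.42, evening-news bumper 4.29, late-talk slot 3.25, sports pregame 2.70 lead.
The ratio heuristic lands on sports pregame + podcast midroll + morning-news A (293) but leaves 10 s idle.
Dropping morning-news A frees 48 s; slotting in evening-news bumper (56 s) lifts the total to 321 at 91 s.

321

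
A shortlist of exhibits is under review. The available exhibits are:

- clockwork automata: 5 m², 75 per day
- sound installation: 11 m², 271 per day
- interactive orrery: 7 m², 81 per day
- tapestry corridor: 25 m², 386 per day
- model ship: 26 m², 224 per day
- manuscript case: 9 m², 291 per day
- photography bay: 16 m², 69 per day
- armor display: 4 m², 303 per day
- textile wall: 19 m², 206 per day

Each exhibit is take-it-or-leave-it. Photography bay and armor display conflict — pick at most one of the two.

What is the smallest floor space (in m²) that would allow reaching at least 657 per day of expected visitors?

18

Need the lightest bundle worth ≥ 657.
clockwork automata + manuscript case + armor display: 669 expected visitors at 18 m².
No combination under 18 m² hits 657.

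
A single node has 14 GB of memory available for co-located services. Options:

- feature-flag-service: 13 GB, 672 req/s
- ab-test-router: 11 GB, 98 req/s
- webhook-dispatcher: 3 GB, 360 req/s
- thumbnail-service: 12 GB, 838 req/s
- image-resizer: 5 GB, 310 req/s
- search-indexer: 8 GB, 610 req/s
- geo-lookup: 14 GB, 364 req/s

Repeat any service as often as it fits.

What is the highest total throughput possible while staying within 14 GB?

Best packing: 4×webhook-dispatcher — 12 GB, 1440 total.
No other feasible combination exceeds 1440.

1440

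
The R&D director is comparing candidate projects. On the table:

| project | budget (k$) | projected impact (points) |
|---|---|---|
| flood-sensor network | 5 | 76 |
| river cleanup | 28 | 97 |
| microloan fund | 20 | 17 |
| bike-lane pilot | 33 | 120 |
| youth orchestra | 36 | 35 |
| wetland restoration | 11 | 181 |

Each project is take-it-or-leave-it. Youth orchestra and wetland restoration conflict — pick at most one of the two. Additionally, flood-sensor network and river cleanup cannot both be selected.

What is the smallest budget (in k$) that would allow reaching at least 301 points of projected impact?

44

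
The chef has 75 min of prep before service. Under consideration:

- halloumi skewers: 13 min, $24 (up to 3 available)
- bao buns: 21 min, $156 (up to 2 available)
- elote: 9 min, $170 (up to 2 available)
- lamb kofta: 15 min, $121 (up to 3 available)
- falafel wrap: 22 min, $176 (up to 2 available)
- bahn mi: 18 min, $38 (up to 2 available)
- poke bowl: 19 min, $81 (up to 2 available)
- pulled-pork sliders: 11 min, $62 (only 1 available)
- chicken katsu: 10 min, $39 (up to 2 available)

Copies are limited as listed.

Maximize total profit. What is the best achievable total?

The ratio heuristic lands on 2×elote + 3×lamb kofta + pulled-pork sliders (765) but leaves 1 min idle.
Replace 2×lamb kofta and pulled-pork sliders with 2×bao buns: the trade gains 8 net, giving 773 at 75 min.
That's the maximum — no swap from here does better than 773.

773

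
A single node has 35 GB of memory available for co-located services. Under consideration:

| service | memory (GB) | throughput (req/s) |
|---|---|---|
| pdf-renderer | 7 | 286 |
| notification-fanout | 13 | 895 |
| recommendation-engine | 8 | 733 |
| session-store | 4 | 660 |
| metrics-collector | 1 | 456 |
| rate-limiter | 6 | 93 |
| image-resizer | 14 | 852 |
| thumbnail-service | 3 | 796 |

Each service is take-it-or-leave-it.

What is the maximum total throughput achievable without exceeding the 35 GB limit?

3659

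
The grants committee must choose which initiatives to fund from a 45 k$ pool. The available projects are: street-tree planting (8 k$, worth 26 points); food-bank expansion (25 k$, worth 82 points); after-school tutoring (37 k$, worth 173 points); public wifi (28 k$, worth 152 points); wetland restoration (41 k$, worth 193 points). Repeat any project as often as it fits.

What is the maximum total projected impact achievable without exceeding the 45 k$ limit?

204

Best packing: 2×street-tree planting + public wifi — 44 k$, 204 total.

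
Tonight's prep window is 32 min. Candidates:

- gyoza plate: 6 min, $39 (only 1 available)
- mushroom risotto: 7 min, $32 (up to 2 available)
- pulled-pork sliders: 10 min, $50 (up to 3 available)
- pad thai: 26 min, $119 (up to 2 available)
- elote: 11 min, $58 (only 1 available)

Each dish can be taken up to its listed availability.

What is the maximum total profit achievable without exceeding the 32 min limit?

161

Density check — gyoza plate 6.50, elote 5.27, pulled-pork sliders 5.00, pad thai 4.58 are the best per min.
Greedy by ratio would take gyoza plate + pulled-pork sliders + elote: 27 min used, total 147.
Replace pulled-pork sliders with 2×mushroom risotto: the trade gains 14 net, giving 161 at 31 min.
No other feasible combination exceeds 161.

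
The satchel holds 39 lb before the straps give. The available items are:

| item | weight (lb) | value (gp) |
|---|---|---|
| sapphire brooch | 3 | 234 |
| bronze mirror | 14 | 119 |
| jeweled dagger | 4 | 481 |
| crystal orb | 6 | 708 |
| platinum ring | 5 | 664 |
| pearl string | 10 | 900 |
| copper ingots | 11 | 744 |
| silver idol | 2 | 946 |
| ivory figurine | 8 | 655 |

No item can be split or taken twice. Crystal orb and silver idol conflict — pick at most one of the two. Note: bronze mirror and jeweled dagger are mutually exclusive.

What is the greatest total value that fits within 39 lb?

4143

By value per lb: silver idol 473.00, platinum ring 132.80, jeweled dagger 120.25, crystal orb 118.00 lead.
Sapphire brooch + platinum ring + pearl string + copper ingots + silver idol + ivory figurine uses 39 of the 39 lb and totals 4143.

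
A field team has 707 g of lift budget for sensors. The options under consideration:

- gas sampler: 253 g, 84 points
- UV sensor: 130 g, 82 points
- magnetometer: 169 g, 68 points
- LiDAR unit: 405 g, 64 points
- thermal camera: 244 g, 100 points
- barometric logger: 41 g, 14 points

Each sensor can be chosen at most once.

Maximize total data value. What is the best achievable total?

280

Ranking by ratio (data value/g): UV sensor 0.63, thermal camera 0.41, magnetometer 0.40, barometric logger 0.34.
Taking the top-ratio sensors first gives UV sensor + magnetometer + thermal camera + barometric logger for 264 (584 g).
The 169 g tied up in magnetometer is better spent on gas sampler — total rises to 280 (668 g).
Next best is gas sampler + UV sensor + thermal camera at 266 (627 g) — short by 14.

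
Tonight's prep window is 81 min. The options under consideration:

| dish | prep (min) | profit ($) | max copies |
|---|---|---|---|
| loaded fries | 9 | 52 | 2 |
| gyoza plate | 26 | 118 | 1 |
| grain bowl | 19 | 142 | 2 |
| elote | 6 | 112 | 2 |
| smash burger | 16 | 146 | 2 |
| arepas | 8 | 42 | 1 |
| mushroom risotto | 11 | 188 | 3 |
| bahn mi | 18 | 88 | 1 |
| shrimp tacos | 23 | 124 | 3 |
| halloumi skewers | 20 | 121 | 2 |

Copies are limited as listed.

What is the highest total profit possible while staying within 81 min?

1080

By profit per min: elote 18.67, mushroom risotto 17.09, smash burger 9.12, grain bowl 7.47 lead.
Best packing: 2×elote + 2×smash burger + 3×mushroom risotto — 77 min, 1080 total.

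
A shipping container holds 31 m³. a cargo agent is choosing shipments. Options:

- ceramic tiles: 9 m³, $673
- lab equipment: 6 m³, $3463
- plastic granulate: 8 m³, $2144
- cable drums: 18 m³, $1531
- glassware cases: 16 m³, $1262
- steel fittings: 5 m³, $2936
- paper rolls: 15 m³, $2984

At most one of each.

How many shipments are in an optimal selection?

3

Best achievable revenue is 9383.
For example lab equipment + steel fittings + paper rolls achieves it, using 26 m³.
Any selection reaching 9383 contains exactly 3 shipments.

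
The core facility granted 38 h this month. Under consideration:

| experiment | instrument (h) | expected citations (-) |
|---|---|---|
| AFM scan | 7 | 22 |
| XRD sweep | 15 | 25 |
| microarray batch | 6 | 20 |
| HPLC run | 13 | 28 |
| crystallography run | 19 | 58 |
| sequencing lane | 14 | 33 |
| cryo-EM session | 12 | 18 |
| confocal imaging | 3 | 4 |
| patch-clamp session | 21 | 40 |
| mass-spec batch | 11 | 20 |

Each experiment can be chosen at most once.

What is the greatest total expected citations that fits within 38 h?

By expected citations per h: microarray batch 3.33, AFM scan 3.14, crystallography run 3.05, sequencing lane 2.36 lead.
A density-first pass picks AFM scan + microarray batch + crystallography run + confocal imaging — 104 at 35 h.
Dropping AFM scan and confocal imaging frees 10 h; slotting in HPLC run (13 h) lifts the total to 106 at 38 h.
An exhaustive check of the 1024 subsets confirms 106.

106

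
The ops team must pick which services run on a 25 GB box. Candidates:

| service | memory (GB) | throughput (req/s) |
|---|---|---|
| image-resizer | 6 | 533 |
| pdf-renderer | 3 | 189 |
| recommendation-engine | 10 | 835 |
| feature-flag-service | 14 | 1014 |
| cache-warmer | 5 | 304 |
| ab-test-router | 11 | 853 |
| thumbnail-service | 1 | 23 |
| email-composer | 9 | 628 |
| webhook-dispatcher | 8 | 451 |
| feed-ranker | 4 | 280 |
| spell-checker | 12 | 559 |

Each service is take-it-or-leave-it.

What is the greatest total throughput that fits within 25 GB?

1996

Taking the top-ratio services first gives image-resizer + pdf-renderer + recommendation-engine + thumbnail-service + feed-ranker for 1860 (24 GB).
Dropping pdf-renderer and thumbnail-service and feed-ranker frees 8 GB; slotting in email-composer (9 GB) lifts the total to 1996 at 25 GB.
An exhaustive check of the 2048 subsets confirms 1996.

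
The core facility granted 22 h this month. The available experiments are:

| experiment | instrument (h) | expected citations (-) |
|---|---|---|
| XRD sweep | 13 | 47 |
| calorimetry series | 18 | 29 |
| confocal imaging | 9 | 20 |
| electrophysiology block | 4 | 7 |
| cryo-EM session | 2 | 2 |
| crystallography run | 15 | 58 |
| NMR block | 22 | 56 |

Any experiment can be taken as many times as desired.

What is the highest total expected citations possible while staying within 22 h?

67

Ranking by ratio (expected citations/h): crystallography run 3.87, XRD sweep 3.62, NMR block 2.55.
XRD sweep + confocal imaging uses 22 of the 22 h and totals 67.
No other feasible combination exceeds 67.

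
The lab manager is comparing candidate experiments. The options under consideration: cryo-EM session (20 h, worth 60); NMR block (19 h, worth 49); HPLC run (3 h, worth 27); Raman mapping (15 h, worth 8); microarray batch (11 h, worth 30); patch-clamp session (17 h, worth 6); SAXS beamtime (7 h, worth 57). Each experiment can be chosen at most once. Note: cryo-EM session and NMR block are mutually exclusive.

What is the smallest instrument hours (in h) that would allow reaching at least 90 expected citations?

21

Minimise h subject to total expected citations ≥ 90.
Taking HPLC run + microarray batch + SAXS beamtime gives 114 (≥ 90) for 21 h.
Below 21 h the best achievable stays under 90.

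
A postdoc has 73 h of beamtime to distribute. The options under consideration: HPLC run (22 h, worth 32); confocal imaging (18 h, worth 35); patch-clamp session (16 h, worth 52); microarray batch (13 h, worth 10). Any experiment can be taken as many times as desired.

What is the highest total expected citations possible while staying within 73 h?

208

Ranking by ratio (expected citations/h): patch-clamp session 3.25, confocal imaging 1.94, HPLC run 1.45.
4×patch-clamp session uses 64 of the 73 h and totals 208.
Nothing else within 73 h beats 208.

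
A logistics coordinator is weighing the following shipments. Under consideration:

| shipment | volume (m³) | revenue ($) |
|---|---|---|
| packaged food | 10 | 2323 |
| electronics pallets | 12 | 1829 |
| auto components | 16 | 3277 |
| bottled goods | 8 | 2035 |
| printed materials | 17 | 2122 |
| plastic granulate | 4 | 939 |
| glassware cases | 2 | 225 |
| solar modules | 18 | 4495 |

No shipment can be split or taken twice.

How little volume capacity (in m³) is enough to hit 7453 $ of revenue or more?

Look for the lowest-volume combination reaching 7453.
bottled goods + plastic granulate + solar modules: 7469 revenue at 30 m³.
Any bundle with less than 30 m³ falls short of 7453.

30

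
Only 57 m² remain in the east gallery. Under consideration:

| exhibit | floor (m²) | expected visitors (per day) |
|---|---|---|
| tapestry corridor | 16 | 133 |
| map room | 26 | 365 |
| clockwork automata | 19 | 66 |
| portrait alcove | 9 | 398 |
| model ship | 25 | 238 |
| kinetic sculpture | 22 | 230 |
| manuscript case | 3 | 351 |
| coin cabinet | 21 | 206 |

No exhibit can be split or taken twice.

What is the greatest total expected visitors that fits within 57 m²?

Tapestry corridor + map room + portrait alcove + manuscript case uses 54 of the 57 m² and totals 1247.

1247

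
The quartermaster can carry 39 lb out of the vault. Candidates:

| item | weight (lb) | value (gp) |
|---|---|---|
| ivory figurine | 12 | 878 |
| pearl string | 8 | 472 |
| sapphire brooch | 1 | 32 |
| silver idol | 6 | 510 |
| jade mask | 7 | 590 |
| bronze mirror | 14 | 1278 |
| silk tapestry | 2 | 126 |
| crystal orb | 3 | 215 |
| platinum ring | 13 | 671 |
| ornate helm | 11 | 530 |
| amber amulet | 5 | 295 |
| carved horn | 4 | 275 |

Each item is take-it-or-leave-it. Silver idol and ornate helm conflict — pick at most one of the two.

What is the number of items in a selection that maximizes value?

4

The maximum value within 39 lb is 3256.
ivory figurine + silver idol + jade mask + bronze mirror hits 3256 at 39 lb.
All optima have 4 items.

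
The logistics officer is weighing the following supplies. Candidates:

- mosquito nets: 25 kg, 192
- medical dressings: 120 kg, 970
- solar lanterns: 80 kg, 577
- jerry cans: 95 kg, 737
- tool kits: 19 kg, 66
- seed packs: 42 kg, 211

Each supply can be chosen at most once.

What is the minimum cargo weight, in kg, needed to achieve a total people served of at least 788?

114

Minimise kg subject to total people served ≥ 788.
Taking jerry cans + tool kits gives 803 (≥ 788) for 114 kg.
Below 114 kg the best achievable stays under 788.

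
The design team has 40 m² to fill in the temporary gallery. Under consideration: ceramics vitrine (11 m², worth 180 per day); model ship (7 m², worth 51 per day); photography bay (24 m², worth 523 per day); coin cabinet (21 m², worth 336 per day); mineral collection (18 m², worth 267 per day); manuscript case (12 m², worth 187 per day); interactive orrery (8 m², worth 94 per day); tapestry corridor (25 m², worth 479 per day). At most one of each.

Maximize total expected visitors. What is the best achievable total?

Filling by ratio: ceramics vitrine + photography bay for 703, with 5 m² left unused.
Dropping ceramics vitrine frees 11 m²; slotting in manuscript case (12 m²) lifts the total to 710 at 36 m².
Next best is ceramics vitrine + photography bay at 703 (35 m²) — short by 7.

710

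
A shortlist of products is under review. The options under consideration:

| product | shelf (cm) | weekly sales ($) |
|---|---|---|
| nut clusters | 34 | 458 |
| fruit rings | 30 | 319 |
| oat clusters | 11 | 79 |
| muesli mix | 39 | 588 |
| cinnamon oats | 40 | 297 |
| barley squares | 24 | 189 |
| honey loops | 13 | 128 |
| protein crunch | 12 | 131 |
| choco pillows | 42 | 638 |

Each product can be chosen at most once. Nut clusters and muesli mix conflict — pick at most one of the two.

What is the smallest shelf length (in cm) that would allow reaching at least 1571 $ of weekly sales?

122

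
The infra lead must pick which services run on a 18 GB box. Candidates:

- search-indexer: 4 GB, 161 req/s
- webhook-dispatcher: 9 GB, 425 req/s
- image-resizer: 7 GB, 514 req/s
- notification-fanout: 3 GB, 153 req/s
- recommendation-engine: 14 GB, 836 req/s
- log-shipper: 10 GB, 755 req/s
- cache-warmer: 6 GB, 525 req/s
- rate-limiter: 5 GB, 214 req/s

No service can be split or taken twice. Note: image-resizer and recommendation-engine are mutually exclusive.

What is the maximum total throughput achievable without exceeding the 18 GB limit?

Taking log-shipper + cache-warmer: 16 GB used, 1280 in throughput.

1280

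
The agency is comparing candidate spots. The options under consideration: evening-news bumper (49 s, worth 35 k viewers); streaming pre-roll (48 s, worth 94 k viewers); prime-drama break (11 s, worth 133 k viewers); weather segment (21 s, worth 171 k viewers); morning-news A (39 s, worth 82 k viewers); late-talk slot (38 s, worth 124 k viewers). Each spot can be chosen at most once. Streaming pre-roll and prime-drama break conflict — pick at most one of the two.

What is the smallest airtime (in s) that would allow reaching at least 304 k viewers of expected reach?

Minimise s subject to total expected reach ≥ 304.
Taking prime-drama break + weather segment gives 304 (≥ 304) for 32 s.
No combination under 32 s hits 304.

32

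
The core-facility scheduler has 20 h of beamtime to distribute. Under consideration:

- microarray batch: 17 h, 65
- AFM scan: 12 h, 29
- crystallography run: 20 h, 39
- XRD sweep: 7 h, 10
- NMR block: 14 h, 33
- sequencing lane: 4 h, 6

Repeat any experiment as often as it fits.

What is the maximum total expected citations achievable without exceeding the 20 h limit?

By expected citations per h: microarray batch 3.82, AFM scan 2.42, NMR block 2.36, crystallography run 1.95 lead.
Best packing: microarray batch — 17 h, 65 total.
The spare 3 h is too small for any remaining experiment, and no exchange beats 65.

65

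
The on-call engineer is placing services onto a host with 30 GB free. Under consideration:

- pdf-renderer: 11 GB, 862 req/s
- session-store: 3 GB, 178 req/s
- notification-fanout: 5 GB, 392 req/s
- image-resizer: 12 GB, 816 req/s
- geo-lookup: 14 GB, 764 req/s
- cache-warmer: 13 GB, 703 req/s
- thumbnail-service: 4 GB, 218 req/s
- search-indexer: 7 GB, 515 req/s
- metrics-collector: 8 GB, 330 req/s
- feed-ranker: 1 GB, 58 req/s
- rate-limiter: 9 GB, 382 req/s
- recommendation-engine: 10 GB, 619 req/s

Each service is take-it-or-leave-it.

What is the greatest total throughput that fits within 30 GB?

Ranking by ratio (throughput/GB): notification-fanout 78.40, pdf-renderer 78.36, search-indexer 73.57.
Greedy by ratio would take pdf-renderer + session-store + notification-fanout + search-indexer + feed-ranker: 27 GB used, total 2005.
Dropping session-store and notification-fanout and feed-ranker frees 9 GB; slotting in image-resizer (12 GB) lifts the total to 2193 at 30 GB.
That's the maximum — no swap from here does better than 2193.

2193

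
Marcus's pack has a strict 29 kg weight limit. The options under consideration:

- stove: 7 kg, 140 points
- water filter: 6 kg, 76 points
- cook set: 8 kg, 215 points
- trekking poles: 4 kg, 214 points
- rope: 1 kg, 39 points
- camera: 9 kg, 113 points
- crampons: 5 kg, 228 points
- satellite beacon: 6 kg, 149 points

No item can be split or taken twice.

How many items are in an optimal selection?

5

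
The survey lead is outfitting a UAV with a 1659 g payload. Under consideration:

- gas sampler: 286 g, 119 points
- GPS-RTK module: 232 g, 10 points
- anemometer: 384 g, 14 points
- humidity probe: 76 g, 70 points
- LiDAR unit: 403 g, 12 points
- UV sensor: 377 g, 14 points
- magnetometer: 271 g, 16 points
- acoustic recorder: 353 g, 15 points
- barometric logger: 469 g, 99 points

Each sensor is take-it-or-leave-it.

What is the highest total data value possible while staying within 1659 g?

319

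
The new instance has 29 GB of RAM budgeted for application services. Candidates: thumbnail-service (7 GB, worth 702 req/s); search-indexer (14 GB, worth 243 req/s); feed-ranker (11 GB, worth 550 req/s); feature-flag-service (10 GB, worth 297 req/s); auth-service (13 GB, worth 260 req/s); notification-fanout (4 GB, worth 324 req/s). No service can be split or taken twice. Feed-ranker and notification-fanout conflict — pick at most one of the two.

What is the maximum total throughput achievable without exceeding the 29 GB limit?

Best packing: thumbnail-service + feed-ranker + feature-flag-service — 28 GB, 1549 total.

1549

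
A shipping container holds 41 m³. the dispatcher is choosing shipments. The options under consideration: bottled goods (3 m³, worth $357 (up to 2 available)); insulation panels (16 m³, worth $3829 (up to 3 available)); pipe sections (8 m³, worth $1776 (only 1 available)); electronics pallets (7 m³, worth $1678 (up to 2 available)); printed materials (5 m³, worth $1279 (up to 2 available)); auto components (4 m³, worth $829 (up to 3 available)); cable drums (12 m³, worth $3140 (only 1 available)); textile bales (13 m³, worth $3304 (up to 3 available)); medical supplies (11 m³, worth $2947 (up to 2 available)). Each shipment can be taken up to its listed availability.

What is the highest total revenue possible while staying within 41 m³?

10712

By revenue per m³: medical supplies 267.91, cable drums 261.67, printed materials 255.80, textile bales 254.15 lead.
Taking the top-ratio shipments first gives printed materials + cable drums + 2×medical supplies for 10313 (39 m³).
Replace printed materials with electronics pallets: the trade gains 399 net, giving 10712 at 41 m³.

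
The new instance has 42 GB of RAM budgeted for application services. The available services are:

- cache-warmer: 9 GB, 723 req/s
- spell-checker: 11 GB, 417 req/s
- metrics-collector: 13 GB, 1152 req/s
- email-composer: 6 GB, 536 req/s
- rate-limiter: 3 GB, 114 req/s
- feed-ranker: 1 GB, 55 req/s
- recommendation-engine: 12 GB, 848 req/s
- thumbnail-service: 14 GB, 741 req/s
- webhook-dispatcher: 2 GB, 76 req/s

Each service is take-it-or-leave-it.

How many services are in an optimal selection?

5

Optimal total is 3335.
One optimal bundle: cache-warmer + metrics-collector + email-composer + recommendation-engine + webhook-dispatcher (42 GB).
All optima have 5 services.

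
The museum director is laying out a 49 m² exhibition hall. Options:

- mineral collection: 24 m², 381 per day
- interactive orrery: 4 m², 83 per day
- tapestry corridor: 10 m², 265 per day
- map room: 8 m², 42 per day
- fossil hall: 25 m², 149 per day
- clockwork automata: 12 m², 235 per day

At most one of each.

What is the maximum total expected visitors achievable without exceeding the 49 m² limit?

881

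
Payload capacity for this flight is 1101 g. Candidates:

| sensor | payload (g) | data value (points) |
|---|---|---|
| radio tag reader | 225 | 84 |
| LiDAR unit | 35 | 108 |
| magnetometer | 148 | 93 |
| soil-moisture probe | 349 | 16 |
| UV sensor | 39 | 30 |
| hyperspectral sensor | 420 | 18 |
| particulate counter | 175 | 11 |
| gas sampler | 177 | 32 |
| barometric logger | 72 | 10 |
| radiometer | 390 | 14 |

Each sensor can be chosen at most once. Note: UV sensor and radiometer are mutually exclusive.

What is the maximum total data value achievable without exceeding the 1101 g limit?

Filling by ratio: radio tag reader + LiDAR unit + magnetometer + UV sensor + particulate counter + gas sampler + barometric logger for 368, with 230 g left unused.
Replace particulate counter with soil-moisture probe: the trade gains 5 net, giving 373 at 1045 g.
The closest alternative, radio tag reader + LiDAR unit + magnetometer + UV sensor + particulate counter + gas sampler + barometric logger, reaches only 368.

373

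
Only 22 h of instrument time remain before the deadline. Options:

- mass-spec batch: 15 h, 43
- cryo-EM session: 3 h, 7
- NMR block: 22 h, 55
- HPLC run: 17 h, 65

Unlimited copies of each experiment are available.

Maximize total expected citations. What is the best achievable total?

72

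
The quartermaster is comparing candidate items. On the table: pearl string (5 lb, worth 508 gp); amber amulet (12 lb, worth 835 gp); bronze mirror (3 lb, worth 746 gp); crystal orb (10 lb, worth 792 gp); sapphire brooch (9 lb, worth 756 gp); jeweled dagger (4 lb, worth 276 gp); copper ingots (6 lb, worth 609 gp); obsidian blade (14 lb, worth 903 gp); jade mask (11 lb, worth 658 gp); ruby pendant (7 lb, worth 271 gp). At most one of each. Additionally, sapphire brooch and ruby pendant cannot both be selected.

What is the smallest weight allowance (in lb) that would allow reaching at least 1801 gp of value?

14

Look for the lowest-weight combination reaching 1801.
pearl string + bronze mirror + copper ingots reaches 1863 using 14 lb.
Below 14 lb the best achievable stays under 1801.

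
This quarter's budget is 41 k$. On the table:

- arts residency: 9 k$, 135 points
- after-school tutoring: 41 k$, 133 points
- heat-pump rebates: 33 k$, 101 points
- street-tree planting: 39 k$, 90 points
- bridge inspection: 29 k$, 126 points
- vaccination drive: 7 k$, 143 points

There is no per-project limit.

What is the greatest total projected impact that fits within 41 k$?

715

Best packing: 5×vaccination drive — 35 k$, 715 total.
That's the maximum — no swap from here does better than 715.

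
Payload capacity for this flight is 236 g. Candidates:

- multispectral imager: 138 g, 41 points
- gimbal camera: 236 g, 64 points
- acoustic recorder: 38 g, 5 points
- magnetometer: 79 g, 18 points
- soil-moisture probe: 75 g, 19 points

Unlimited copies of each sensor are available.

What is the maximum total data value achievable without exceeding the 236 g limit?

64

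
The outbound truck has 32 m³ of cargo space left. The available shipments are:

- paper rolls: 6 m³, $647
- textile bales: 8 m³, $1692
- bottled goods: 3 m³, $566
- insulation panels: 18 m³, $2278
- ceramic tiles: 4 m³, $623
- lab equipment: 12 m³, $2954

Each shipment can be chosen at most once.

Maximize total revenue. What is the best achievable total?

Filling by ratio: textile bales + bottled goods + ceramic tiles + lab equipment for 5835, with 5 m³ left unused.
The 3 m³ tied up in bottled goods is better spent on paper rolls — total rises to 5916 (30 m³).
Every other selection either busts 32 m³ or fails to beat 5916.

5916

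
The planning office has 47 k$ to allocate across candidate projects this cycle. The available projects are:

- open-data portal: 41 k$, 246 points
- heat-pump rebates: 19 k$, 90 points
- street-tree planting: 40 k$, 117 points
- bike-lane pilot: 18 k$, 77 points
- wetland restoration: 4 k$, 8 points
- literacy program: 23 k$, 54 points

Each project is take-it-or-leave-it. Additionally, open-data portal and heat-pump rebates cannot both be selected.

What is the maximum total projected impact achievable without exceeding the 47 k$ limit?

Open-data portal + wetland restoration uses 45 of the 47 k$ and totals 254.

254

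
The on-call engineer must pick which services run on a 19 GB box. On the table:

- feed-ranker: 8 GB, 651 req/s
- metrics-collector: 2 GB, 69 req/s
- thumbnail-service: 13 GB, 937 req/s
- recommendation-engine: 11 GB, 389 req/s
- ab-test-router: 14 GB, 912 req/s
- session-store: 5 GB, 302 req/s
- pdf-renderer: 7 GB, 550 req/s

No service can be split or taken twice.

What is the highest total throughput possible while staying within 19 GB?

1270

The ratio ordering already packs tightly: feed-ranker + metrics-collector + pdf-renderer, 17 GB, 1270.
Next best is thumbnail-service + session-store at 1239 (18 GB) — short by 31.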